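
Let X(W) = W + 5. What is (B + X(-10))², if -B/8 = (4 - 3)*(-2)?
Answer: 121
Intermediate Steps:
B = 16 (B = -8*(4 - 3)*(-2) = -8*(-2) = 16)
X(W) = 5 + W
(B + X(-10))² = (16 + (5 - 10))² = (16 - 5)² = 11² = 121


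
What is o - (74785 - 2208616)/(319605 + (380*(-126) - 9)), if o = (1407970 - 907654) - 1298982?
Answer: -72336065675/90572 ≈ -7.9866e+5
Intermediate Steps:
o = -798666 (o = 500316 - 1298982 = -798666)
o - (74785 - 2208616)/(319605 + (380*(-126) - 9)) = -798666 - (74785 - 2208616)/(319605 + (380*(-126) - 9)) = -798666 - (-2133831)/(319605 + (-47880 - 9)) = -798666 - (-2133831)/(319605 - 47889) = -798666 - (-2133831)/271716 = -798666 - 1*(-711277/90572) = -798666 + 711277/90572 = -72336065675/90572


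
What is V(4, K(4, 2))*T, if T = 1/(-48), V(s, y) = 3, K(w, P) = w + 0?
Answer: -1/16 ≈ -0.062500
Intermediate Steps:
K(w, P) = w
T = -1/48 ≈ -0.020833
V(4, K(4, 2))*T = 3*(-1/48) = -1/16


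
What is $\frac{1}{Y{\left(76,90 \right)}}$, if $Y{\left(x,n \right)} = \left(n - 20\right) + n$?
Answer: $\frac{1}{160} \approx 0.00625$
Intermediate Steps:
$Y{\left(x,n \right)} = -20 + 2 n$ ($Y{\left(x,n \right)} = \left(-20 + n\right) + n = -20 + 2 n$)
$\frac{1}{Y{\left(76,90 \right)}} = \frac{1}{-20 + 2 \cdot 90} = \frac{1}{-20 + 180} = \frac{1}{160}$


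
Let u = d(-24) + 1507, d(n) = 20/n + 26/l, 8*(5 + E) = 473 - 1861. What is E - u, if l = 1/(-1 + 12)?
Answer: -5912/3 ≈ -1970.7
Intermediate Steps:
l = 1/11 ≈ 0.090909
E = -357/2 (E = -5 + (473 - 1861)/8 = -5 + (⅛)*(-1388) = -5 - 347/2 = -357/2 ≈ -178.50)
d(n) = 286 + 20/n (d(n) = 20/n + 26/(1/11) = 20/n + 26*11 = 20/n + 286 = 286 + 20/n)
u = 10753/6 (u = (286 + 20/(-24)) + 1507 = (286 + 20*(-1/24)) + 1507 = (286 - ⅚) + 1507 = 1711/6 + 1507 = 10753/6 ≈ 1792.2)
E - u = -357/2 - 1*10753/6 = -357/2 - 10753/6 = -5912/3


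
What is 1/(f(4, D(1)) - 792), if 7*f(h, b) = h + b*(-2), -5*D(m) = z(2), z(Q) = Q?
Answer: -35/27696 ≈ -0.0012637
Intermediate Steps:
D(m) = -2/5 (D(m) = -1/5*2 = -2/5)
f(h, b) = -2*b/7 + h/7 (f(h, b) = (h + b*(-2))/7 = (h - 2*b)/7 = -2*b/7 + h/7)
1/(f(4, D(1)) - 792) = 1/((-2/7*(-2/5) + (1/7)*4) - 792) = 1/((4/35 + 4/7) - 792) = 1/(24/35 - 792) = 1/(-27696/35) = -35/27696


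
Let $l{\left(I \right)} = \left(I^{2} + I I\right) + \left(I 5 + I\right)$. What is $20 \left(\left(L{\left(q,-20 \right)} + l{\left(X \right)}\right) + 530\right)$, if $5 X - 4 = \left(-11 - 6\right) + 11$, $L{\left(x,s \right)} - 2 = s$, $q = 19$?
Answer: $\frac{50992}{5} \approx 10198.0$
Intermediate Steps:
$L{\left(x,s \right)} = 2 + s$
$X = - \frac{2}{5}$ ($X = \frac{4}{5} + \frac{\left(-11 - 6\right) + 11}{5} = \frac{4}{5} + \frac{-17 + 11}{5} = \frac{4}{5} + \frac{1}{5} \left(-6\right) = \frac{4}{5} - \frac{6}{5} = - \frac{2}{5} \approx -0.4$)
$l{\left(I \right)} = 2 I^{2} + 6 I$ ($l{\left(I \right)} = \left(I^{2} + I^{2}\right) + \left(5 I + I\right) = 2 I^{2} + 6 I$)
$20 \left(\left(L{\left(q,-20 \right)} + l{\left(X \right)}\right) + 530\right) = 20 \left(\left(\left(2 - 20\right) + 2 \left(- \frac{2}{5}\right) \left(3 - \frac{2}{5}\right)\right) + 530\right) = 20 \left(\left(-18 + 2 \left(- \frac{2}{5}\right) \frac{13}{5}\right) + 530\right) = 20 \left(\left(-18 - \frac{52}{25}\right) + 530\right) = 20 \left(- \frac{502}{25} + 530\right) = 20 \cdot \frac{12748}{25} = \frac{50992}{5}$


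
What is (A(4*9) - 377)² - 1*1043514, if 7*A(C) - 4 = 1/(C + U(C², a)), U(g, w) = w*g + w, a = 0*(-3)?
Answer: -57269083175/63504 ≈ -9.0182e+5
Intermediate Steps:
a = 0
U(g, w) = w + g*w (U(g, w) = g*w + w = w + g*w)
A(C) = 4/7 + 1/(7*C) (A(C) = 4/7 + 1/(7*(C + 0*(1 + C²))) = 4/7 + 1/(7*(C + 0)) = 4/7 + 1/(7*C))
(A(4*9) - 377)² - 1*1043514 = ((1 + 4*(4*9))/(7*((4*9))) - 377)² - 1*1043514 = ((⅐)*(1 + 4*36)/36 - 377)² - 1043514 = ((⅐)*(1/36)*(1 + 144) - 377)² - 1043514 = ((⅐)*(1/36)*145 - 377)² - 1043514 = (145/252 - 377)² - 1043514 = (-94859/252)² - 1043514 = 8998229881/63504 - 1043514 = -57269083175/63504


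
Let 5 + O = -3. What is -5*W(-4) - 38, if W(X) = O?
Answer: 2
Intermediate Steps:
O = -8 (O = -5 - 3 = -8)
W(X) = -8
-5*W(-4) - 38 = -5*(-8) - 38 = 40 - 38 = 2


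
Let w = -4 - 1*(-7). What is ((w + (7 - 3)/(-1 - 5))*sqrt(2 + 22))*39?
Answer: 182*sqrt(6) ≈ 445.81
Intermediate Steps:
w = 3 (w = -4 + 7 = 3)
((w + (7 - 3)/(-1 - 5))*sqrt(2 + 22))*39 = ((3 + (7 - 3)/(-1 - 5))*sqrt(2 + 22))*39 = ((3 + 4/(-6))*sqrt(24))*39 = ((3 + 4*(-1/6))*(2*sqrt(6)))*39 = ((3 - 2/3)*(2*sqrt(6)))*39 = (7*(2*sqrt(6))/3)*39 = (14*sqrt(6)/3)*39 = 182*sqrt(6)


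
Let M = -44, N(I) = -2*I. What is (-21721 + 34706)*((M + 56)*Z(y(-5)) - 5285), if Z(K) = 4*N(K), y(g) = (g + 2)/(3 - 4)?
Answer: -72365405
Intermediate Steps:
y(g) = -2 - g (y(g) = (2 + g)/(-1) = (2 + g)*(-1) = -2 - g)
Z(K) = -8*K (Z(K) = 4*(-2*K) = -8*K)
(-21721 + 34706)*((M + 56)*Z(y(-5)) - 5285) = (-21721 + 34706)*((-44 + 56)*(-8*(-2 - 1*(-5))) - 5285) = 12985*(12*(-8*(-2 + 5)) - 5285) = 12985*(12*(-8*3) - 5285) = 12985*(12*(-24) - 5285) = 12985*(-288 - 5285) = 12985*(-5573) = -72365405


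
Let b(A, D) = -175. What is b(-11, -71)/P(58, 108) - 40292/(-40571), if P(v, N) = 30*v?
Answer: 434539/486852 ≈ 0.89255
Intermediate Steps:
b(-11, -71)/P(58, 108) - 40292/(-40571) = -175/(30*58) - 40292/(-40571) = -175/1740 - 40292*(-1/40571) = -175*1/1740 + 40292/40571 = -35/348 + 40292/40571 = 434539/486852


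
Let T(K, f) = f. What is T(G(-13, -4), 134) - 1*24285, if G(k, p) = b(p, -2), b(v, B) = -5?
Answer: -24151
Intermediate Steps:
G(k, p) = -5
T(G(-13, -4), 134) - 1*24285 = 134 - 1*24285 = 134 - 24285 = -24151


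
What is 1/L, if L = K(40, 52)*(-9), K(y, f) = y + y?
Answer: -1/720 ≈ -0.0013889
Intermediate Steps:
K(y, f) = 2*y
L = -720 (L = (2*40)*(-9) = 80*(-9) = -720)
1/L = 1/(-720) = -1/720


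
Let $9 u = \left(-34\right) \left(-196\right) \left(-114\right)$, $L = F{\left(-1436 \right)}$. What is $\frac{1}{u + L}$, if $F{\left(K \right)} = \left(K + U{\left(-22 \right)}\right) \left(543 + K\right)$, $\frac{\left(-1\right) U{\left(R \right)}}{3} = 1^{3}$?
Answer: $\frac{3}{3601849} \approx 8.3291 \cdot 10^{-7}$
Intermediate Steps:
$U{\left(R \right)} = -3$ ($U{\left(R \right)} = - 3 \cdot 1^{3} = \left(-3\right) 1 = -3$)
$F{\left(K \right)} = \left(-3 + K\right) \left(543 + K\right)$ ($F{\left(K \right)} = \left(K - 3\right) \left(543 + K\right) = \left(-3 + K\right) \left(543 + K\right)$)
$L = 1285027$ ($L = -1629 + \left(-1436\right)^{2} + 540 \left(-1436\right) = -1629 + 2062096 - 775440 = 1285027$)
$u = - \frac{253232}{3}$ ($u = \frac{\left(-34\right) \left(-196\right) \left(-114\right)}{9} = \frac{6664 \left(-114\right)}{9} = \frac{1}{9} \left(-759696\right) = - \frac{253232}{3} \approx -84411.0$)
$\frac{1}{u + L} = \frac{1}{- \frac{253232}{3} + 1285027} = \frac{1}{\frac{3601849}{3}} = \frac{3}{3601849}$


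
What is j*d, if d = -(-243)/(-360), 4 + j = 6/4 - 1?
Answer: 189/80 ≈ 2.3625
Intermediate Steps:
j = -7/2 (j = -4 + (6/4 - 1) = -4 + (6*(¼) - 1) = -4 + (3/2 - 1) = -4 + ½ = -7/2 ≈ -3.5000)
d = -27/40 (d = -(-243)*(-1)/360 = -1*27/40 = -27/40 ≈ -0.67500)
j*d = -7/2*(-27/40) = 189/80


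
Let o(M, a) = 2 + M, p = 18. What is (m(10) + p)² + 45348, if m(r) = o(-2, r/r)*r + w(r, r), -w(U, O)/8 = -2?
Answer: 46504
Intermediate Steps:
w(U, O) = 16 (w(U, O) = -8*(-2) = 16)
m(r) = 16 (m(r) = (2 - 2)*r + 16 = 0*r + 16 = 0 + 16 = 16)
(m(10) + p)² + 45348 = (16 + 18)² + 45348 = 34² + 45348 = 1156 + 45348 = 46504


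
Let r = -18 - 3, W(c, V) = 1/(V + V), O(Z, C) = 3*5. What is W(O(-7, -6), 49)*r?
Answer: -3/14 ≈ -0.21429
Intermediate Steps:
O(Z, C) = 15
W(c, V) = 1/(2*V)
r = -21
W(O(-7, -6), 49)*r = ((1/2)/49)*(-21) = ((1/2)*(1/49))*(-21) = (1/98)*(-21) = -3/14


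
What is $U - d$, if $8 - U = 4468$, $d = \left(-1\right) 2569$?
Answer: $-1891$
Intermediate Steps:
$d = -2569$
$U = -4460$ ($U = 8 - 4468 = -4460$)
$U - d = -4460 - -2569 = -4460 + 2569 = -1891$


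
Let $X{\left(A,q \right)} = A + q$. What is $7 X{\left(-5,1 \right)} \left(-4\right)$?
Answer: $112$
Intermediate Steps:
$7 X{\left(-5,1 \right)} \left(-4\right) = 7 \left(-5 + 1\right) \left(-4\right) = 7 \left(-4\right) \left(-4\right) = \left(-28\right) \left(-4\right) = 112$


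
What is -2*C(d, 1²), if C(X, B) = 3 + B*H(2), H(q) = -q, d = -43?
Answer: -2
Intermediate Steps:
C(X, B) = 3 - 2*B (C(X, B) = 3 + B*(-1*2) = 3 + B*(-2) = 3 - 2*B)
-2*C(d, 1²) = -2*(3 - 2*1²) = -2*(3 - 2*1) = -2*(3 - 2) = -2*1 = -2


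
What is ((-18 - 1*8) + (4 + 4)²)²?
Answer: 1444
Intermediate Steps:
((-18 - 1*8) + (4 + 4)²)² = ((-18 - 8) + 8²)² = (-26 + 64)² = 38² = 1444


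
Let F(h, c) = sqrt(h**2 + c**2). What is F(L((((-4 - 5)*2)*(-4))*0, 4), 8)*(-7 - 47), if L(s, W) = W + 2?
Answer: -540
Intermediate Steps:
L(s, W) = 2 + W
F(h, c) = sqrt(c**2 + h**2)
F(L((((-4 - 5)*2)*(-4))*0, 4), 8)*(-7 - 47) = sqrt(8**2 + (2 + 4)**2)*(-7 - 47) = sqrt(64 + 6**2)*(-54) = sqrt(64 + 36)*(-54) = sqrt(100)*(-54) = 10*(-54) = -540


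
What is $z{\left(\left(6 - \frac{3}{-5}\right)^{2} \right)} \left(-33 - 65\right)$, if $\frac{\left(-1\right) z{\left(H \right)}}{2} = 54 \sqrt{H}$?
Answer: $\frac{349272}{5} \approx 69854.0$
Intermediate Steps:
$z{\left(H \right)} = - 108 \sqrt{H}$ ($z{\left(H \right)} = - 2 \cdot 54 \sqrt{H} = - 108 \sqrt{H}$)
$z{\left(\left(6 - \frac{3}{-5}\right)^{2} \right)} \left(-33 - 65\right) = - 108 \sqrt{\left(6 - \frac{3}{-5}\right)^{2}} \left(-33 - 65\right) = - 108 \sqrt{\left(6 - - \frac{3}{5}\right)^{2}} \left(-33 - 65\right) = - 108 \sqrt{\left(6 + \frac{3}{5}\right)^{2}} \left(-98\right) = - 108 \sqrt{\left(\frac{33}{5}\right)^{2}} \left(-98\right) = - 108 \sqrt{\frac{1089}{25}} \left(-98\right) = \left(-108\right) \frac{33}{5} \left(-98\right) = \left(- \frac{3564}{5}\right) \left(-98\right) = \frac{349272}{5}$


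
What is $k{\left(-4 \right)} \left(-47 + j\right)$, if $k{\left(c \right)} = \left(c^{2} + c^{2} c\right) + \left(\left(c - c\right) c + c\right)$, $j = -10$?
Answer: $2964$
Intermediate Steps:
$k{\left(c \right)} = c + c^{2} + c^{3}$ ($k{\left(c \right)} = \left(c^{2} + c^{3}\right) + \left(0 c + c\right) = \left(c^{2} + c^{3}\right) + \left(0 + c\right) = \left(c^{2} + c^{3}\right) + c = c + c^{2} + c^{3}$)
$k{\left(-4 \right)} \left(-47 + j\right) = - 4 \left(1 - 4 + \left(-4\right)^{2}\right) \left(-47 - 10\right) = - 4 \left(1 - 4 + 16\right) \left(-57\right) = \left(-4\right) 13 \left(-57\right) = \left(-52\right) \left(-57\right) = 2964$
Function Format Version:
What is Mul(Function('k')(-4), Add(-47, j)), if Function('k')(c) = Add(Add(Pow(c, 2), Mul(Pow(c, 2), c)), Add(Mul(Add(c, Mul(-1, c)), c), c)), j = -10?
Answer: 2964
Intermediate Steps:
Function('k')(c) = Add(c, Pow(c, 2), Pow(c, 3)) (Function('k')(c) = Add(Add(Pow(c, 2), Pow(c, 3)), Add(Mul(0, c), c)) = Add(Add(Pow(c, 2), Pow(c, 3)), Add(0, c)) = Add(Add(Pow(c, 2), Pow(c, 3)), c) = Add(c, Pow(c, 2), Pow(c, 3)))
Mul(Function('k')(-4), Add(-47, j)) = Mul(Mul(-4, Add(1, -4, Pow(-4, 2))), Add(-47, -10)) = Mul(Mul(-4, Add(1, -4, 16)), -57) = Mul(Mul(-4, 13), -57) = Mul(-52, -57) = 2964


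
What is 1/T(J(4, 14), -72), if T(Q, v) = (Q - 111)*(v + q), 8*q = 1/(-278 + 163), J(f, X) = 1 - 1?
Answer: 920/7352751 ≈ 0.00012512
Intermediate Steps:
J(f, X) = 0
q = -1/920 (q = 1/(8*(-278 + 163)) = (1/8)/(-115) = (1/8)*(-1/115) = -1/920 ≈ -0.0010870)
T(Q, v) = (-111 + Q)*(-1/920 + v) (T(Q, v) = (Q - 111)*(v - 1/920) = (-111 + Q)*(-1/920 + v))
1/T(J(4, 14), -72) = 1/(111/920 - 111*(-72) - 1/920*0 + 0*(-72)) = 1/(111/920 + 7992 + 0 + 0) = 1/(7352751/920) = 920/7352751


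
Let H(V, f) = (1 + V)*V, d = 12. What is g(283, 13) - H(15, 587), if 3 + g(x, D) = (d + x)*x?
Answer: 83242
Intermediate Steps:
H(V, f) = V*(1 + V)
g(x, D) = -3 + x*(12 + x) (g(x, D) = -3 + (12 + x)*x = -3 + x*(12 + x))
g(283, 13) - H(15, 587) = (-3 + 283² + 12*283) - 15*(1 + 15) = (-3 + 80089 + 3396) - 15*16 = 83482 - 1*240 = 83482 - 240 = 83242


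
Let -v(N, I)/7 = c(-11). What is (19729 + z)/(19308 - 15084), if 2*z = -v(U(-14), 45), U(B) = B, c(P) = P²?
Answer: 13435/2816 ≈ 4.7710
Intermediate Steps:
v(N, I) = -847 (v(N, I) = -7*(-11)² = -7*121 = -847)
z = 847/2 (z = (-1*(-847))/2 = (½)*847 = 847/2 ≈ 423.50)
(19729 + z)/(19308 - 15084) = (19729 + 847/2)/(19308 - 15084) = (40305/2)/4224 = (40305/2)*(1/4224) = 13435/2816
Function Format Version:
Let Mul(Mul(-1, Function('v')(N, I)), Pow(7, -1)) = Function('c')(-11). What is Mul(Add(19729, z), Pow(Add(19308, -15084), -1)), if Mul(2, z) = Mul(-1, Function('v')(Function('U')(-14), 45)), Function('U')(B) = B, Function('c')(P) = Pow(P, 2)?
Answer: Rational(13435, 2816) ≈ 4.7710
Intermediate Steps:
Function('v')(N, I) = -847 (Function('v')(N, I) = Mul(-7, Pow(-11, 2)) = Mul(-7, 121) = -847)
z = Rational(847, 2) (z = Mul(Rational(1, 2), Mul(-1, -847)) = Mul(Rational(1, 2), 847) = Rational(847, 2) ≈ 423.50)
Mul(Add(19729, z), Pow(Add(19308, -15084), -1)) = Mul(Add(19729, Rational(847, 2)), Pow(Add(19308, -15084), -1)) = Mul(Rational(40305, 2), Pow(4224, -1)) = Mul(Rational(40305, 2), Rational(1, 4224)) = Rational(13435, 2816)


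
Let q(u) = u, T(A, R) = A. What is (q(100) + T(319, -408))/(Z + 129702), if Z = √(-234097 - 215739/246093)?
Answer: 2228993007639/689997313041922 - 419*I*√393816125302630/689997313041922 ≈ 0.0032304 - 1.2051e-5*I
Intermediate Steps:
Z = 2*I*√393816125302630/82031 (Z = √(-234097 - 215739*1/246093) = √(-234097 - 71913/82031) = √(-19203282920/82031) = 2*I*√393816125302630/82031 ≈ 483.84*I)
(q(100) + T(319, -408))/(Z + 129702) = (100 + 319)/(2*I*√393816125302630/82031 + 129702) = 419/(129702 + 2*I*√393816125302630/82031)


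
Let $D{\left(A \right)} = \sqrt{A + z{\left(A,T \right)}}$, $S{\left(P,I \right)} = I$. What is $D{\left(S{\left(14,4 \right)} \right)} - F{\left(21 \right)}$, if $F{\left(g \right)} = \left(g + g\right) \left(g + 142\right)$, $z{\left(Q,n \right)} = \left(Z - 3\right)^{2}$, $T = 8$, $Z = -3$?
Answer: $-6846 + 2 \sqrt{10} \approx -6839.7$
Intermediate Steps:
$z{\left(Q,n \right)} = 36$ ($z{\left(Q,n \right)} = \left(-3 - 3\right)^{2} = \left(-6\right)^{2} = 36$)
$D{\left(A \right)} = \sqrt{36 + A}$ ($D{\left(A \right)} = \sqrt{A + 36} = \sqrt{36 + A}$)
$F{\left(g \right)} = 2 g \left(142 + g\right)$
$D{\left(S{\left(14,4 \right)} \right)} - F{\left(21 \right)} = \sqrt{36 + 4} - 2 \cdot 21 \left(142 + 21\right) = \sqrt{40} - 2 \cdot 21 \cdot 163 = 2 \sqrt{10} - 6846 = -6846 + 2 \sqrt{10}$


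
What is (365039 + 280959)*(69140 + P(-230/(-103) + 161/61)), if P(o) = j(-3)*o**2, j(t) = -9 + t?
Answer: 1755907140792023536/39476089 ≈ 4.4480e+10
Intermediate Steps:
P(o) = -12*o**2 (P(o) = (-9 - 3)*o**2 = -12*o**2)
(365039 + 280959)*(69140 + P(-230/(-103) + 161/61)) = (365039 + 280959)*(69140 - 12*(-230/(-103) + 161/61)**2) = 645998*(69140 - 12*(-230*(-1/103) + 161*(1/61))**2) = 645998*(69140 - 12*(230/103 + 161/61)**2) = 645998*(69140 - 12*(30613/6283)**2) = 645998*(69140 - 12*937155769/39476089) = 645998*(69140 - 11245869228/39476089) = 645998*(2718130924232/39476089) = 1755907140792023536/39476089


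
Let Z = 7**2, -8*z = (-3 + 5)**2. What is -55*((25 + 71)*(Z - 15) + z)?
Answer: -358985/2 ≈ -1.7949e+5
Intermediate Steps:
z = -1/2 (z = -(-3 + 5)**2/8 = -1/8*2**2 = -1/8*4 = -1/2 ≈ -0.50000)
Z = 49
-55*((25 + 71)*(Z - 15) + z) = -55*((25 + 71)*(49 - 15) - 1/2) = -55*(96*34 - 1/2) = -55*(3264 - 1/2) = -55*6527/2 = -358985/2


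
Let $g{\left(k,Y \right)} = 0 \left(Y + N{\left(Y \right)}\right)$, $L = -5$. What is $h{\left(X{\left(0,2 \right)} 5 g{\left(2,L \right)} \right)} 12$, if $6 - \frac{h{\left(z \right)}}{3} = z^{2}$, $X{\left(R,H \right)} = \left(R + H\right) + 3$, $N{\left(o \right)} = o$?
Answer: $216$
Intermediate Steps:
$X{\left(R,H \right)} = 3 + H + R$ ($X{\left(R,H \right)} = \left(H + R\right) + 3 = 3 + H + R$)
$g{\left(k,Y \right)} = 0$ ($g{\left(k,Y \right)} = 0 \left(Y + Y\right) = 0 \cdot 2 Y = 0$)
$h{\left(z \right)} = 18 - 3 z^{2}$
$h{\left(X{\left(0,2 \right)} 5 g{\left(2,L \right)} \right)} 12 = \left(18 - 3 \left(\left(3 + 2 + 0\right) 5 \cdot 0\right)^{2}\right) 12 = \left(18 - 3 \left(5 \cdot 5 \cdot 0\right)^{2}\right) 12 = \left(18 - 3 \left(25 \cdot 0\right)^{2}\right) 12 = \left(18 - 3 \cdot 0^{2}\right) 12 = \left(18 - 0\right) 12 = \left(18 + 0\right) 12 = 18 \cdot 12 = 216$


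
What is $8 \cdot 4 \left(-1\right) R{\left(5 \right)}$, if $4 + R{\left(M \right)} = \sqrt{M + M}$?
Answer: $128 - 32 \sqrt{10} \approx 26.807$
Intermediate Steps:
$R{\left(M \right)} = -4 + \sqrt{2} \sqrt{M}$ ($R{\left(M \right)} = -4 + \sqrt{M + M} = -4 + \sqrt{2 M} = -4 + \sqrt{2} \sqrt{M}$)
$8 \cdot 4 \left(-1\right) R{\left(5 \right)} = 8 \cdot 4 \left(-1\right) \left(-4 + \sqrt{2} \sqrt{5}\right) = 32 \left(-1\right) \left(-4 + \sqrt{10}\right) = - 32 \left(-4 + \sqrt{10}\right) = 128 - 32 \sqrt{10}$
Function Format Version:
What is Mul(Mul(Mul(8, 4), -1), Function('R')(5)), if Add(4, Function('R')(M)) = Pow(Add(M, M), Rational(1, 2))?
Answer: Add(128, Mul(-32, Pow(10, Rational(1, 2)))) ≈ 26.807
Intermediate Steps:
Function('R')(M) = Add(-4, Mul(Pow(2, Rational(1, 2)), Pow(M, Rational(1, 2)))) (Function('R')(M) = Add(-4, Pow(Add(M, M), Rational(1, 2))) = Add(-4, Pow(Mul(2, M), Rational(1, 2))) = Add(-4, Mul(Pow(2, Rational(1, 2)), Pow(M, Rational(1, 2)))))
Mul(Mul(Mul(8, 4), -1), Function('R')(5)) = Mul(Mul(Mul(8, 4), -1), Add(-4, Mul(Pow(2, Rational(1, 2)), Pow(5, Rational(1, 2))))) = Mul(Mul(32, -1), Add(-4, Pow(10, Rational(1, 2)))) = Mul(-32, Add(-4, Pow(10, Rational(1, 2)))) = Add(128, Mul(-32, Pow(10, Rational(1, 2))))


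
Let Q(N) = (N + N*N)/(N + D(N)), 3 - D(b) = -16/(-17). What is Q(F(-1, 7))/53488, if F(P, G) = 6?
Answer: 357/3663928 ≈ 9.7436e-5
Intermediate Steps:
D(b) = 35/17 (D(b) = 3 - (-16)/(-17) = 3 - (-16)*(-1)/17 = 3 - 1*16/17 = 3 - 16/17 = 35/17)
Q(N) = (N + N²)/(35/17 + N) (Q(N) = (N + N*N)/(N + 35/17) = (N + N²)/(35/17 + N))
Q(F(-1, 7))/53488 = (17*6*(1 + 6)/(35 + 17*6))/53488 = (17*6*7/(35 + 102))*(1/53488) = (17*6*7/137)*(1/53488) = (17*6*(1/137)*7)*(1/53488) = (714/137)*(1/53488) = 357/3663928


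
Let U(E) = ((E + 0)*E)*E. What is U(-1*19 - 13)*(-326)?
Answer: 10682368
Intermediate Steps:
U(E) = E**3 (U(E) = (E*E)*E = E**2*E = E**3)
U(-1*19 - 13)*(-326) = (-1*19 - 13)**3*(-326) = (-19 - 13)**3*(-326) = (-32)**3*(-326) = -32768*(-326) = 10682368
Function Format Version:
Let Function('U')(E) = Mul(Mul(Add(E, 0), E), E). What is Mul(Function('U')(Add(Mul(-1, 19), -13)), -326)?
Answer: 10682368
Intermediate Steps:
Function('U')(E) = Pow(E, 3) (Function('U')(E) = Mul(Mul(E, E), E) = Mul(Pow(E, 2), E) = Pow(E, 3))
Mul(Function('U')(Add(Mul(-1, 19), -13)), -326) = Mul(Pow(Add(Mul(-1, 19), -13), 3), -326) = Mul(Pow(Add(-19, -13), 3), -326) = Mul(Pow(-32, 3), -326) = Mul(-32768, -326) = 10682368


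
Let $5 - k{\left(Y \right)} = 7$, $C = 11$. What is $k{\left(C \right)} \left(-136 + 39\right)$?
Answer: $194$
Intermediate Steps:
$k{\left(Y \right)} = -2$ ($k{\left(Y \right)} = 5 - 7 = -2$)
$k{\left(C \right)} \left(-136 + 39\right) = - 2 \left(-136 + 39\right) = \left(-2\right) \left(-97\right) = 194$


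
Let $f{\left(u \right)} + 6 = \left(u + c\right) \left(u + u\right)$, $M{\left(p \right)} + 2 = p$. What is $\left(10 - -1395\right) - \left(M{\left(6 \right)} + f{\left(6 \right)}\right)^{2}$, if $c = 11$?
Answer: $-39399$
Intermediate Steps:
$M{\left(p \right)} = -2 + p$
$f{\left(u \right)} = -6 + 2 u \left(11 + u\right)$ ($f{\left(u \right)} = -6 + \left(u + 11\right) \left(u + u\right) = -6 + \left(11 + u\right) 2 u = -6 + 2 u \left(11 + u\right)$)
$\left(10 - -1395\right) - \left(M{\left(6 \right)} + f{\left(6 \right)}\right)^{2} = \left(10 - -1395\right) - \left(\left(-2 + 6\right) + \left(-6 + 2 \cdot 6^{2} + 22 \cdot 6\right)\right)^{2} = \left(10 + 1395\right) - \left(4 + \left(-6 + 2 \cdot 36 + 132\right)\right)^{2} = 1405 - \left(4 + \left(-6 + 72 + 132\right)\right)^{2} = 1405 - \left(4 + 198\right)^{2} = 1405 - 202^{2} = 1405 - 40804 = -39399$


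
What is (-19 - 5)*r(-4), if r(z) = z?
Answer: 96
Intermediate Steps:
(-19 - 5)*r(-4) = (-19 - 5)*(-4) = -24*(-4) = 96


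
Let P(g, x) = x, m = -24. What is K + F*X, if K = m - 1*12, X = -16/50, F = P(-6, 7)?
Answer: -956/25 ≈ -38.240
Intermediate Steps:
F = 7
X = -8/25 (X = -16*1/50 = -8/25 ≈ -0.32000)
K = -36 (K = -24 - 1*12 = -24 - 12 = -36)
K + F*X = -36 + 7*(-8/25) = -36 - 56/25 = -956/25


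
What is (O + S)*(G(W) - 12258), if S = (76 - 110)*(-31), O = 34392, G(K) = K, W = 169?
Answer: -428506694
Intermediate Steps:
S = 1054 (S = -34*(-31) = 1054)
(O + S)*(G(W) - 12258) = (34392 + 1054)*(169 - 12258) = 35446*(-12089) = -428506694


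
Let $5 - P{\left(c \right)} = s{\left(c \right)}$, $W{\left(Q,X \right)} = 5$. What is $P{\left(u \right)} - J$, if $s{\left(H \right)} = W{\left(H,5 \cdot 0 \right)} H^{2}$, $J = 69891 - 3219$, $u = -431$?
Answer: $-995472$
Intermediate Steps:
$J = 66672$
$s{\left(H \right)} = 5 H^{2}$
$P{\left(c \right)} = 5 - 5 c^{2}$
$P{\left(u \right)} - J = \left(5 - 5 \left(-431\right)^{2}\right) - 66672 = \left(5 - 928805\right) - 66672 = -928800 - 66672 = -995472$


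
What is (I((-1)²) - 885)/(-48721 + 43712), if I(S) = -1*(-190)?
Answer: 695/5009 ≈ 0.13875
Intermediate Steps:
I(S) = 190
(I((-1)²) - 885)/(-48721 + 43712) = (190 - 885)/(-48721 + 43712) = -695/(-5009) = -695*(-1/5009) = 695/5009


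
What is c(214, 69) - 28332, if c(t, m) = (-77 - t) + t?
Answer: -28409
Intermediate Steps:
c(t, m) = -77
c(214, 69) - 28332 = -77 - 28332 = -28409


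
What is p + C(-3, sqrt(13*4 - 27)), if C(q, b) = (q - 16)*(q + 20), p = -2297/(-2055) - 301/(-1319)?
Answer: -871857737/2710545 ≈ -321.65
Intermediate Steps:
p = 3648298/2710545 (p = -2297*(-1/2055) - 301*(-1/1319) = 2297/2055 + 301/1319 = 3648298/2710545 ≈ 1.3460)
C(q, b) = (-16 + q)*(20 + q)
p + C(-3, sqrt(13*4 - 27)) = 3648298/2710545 + (-320 + (-3)**2 + 4*(-3)) = 3648298/2710545 + (-320 + 9 - 12) = 3648298/2710545 - 323 = -871857737/2710545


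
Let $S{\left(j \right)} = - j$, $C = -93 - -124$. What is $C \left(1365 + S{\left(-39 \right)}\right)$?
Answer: $43524$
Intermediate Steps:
$C = 31$ ($C = -93 + 124 = 31$)
$C \left(1365 + S{\left(-39 \right)}\right) = 31 \left(1365 - -39\right) = 31 \left(1365 + 39\right) = 31 \cdot 1404 = 43524$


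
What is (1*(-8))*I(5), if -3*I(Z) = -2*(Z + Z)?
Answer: -160/3 ≈ -53.333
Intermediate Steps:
I(Z) = 4*Z/3 (I(Z) = -(-2)*(Z + Z)/3 = -(-2)*2*Z/3 = -(-4)*Z/3 = 4*Z/3)
(1*(-8))*I(5) = (1*(-8))*((4/3)*5) = -8*20/3 = -160/3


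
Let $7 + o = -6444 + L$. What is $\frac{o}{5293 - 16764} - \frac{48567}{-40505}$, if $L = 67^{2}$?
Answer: $\frac{636582867}{464632855} \approx 1.3701$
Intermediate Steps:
$L = 4489$
$o = -1962$ ($o = -7 + \left(-6444 + 4489\right) = -7 - 1955 = -1962$)
$\frac{o}{5293 - 16764} - \frac{48567}{-40505} = - \frac{1962}{5293 - 16764} - \frac{48567}{-40505} = - \frac{1962}{-11471} - - \frac{48567}{40505} = \left(-1962\right) \left(- \frac{1}{11471}\right) + \frac{48567}{40505} = \frac{1962}{11471} + \frac{48567}{40505} = \frac{636582867}{464632855}$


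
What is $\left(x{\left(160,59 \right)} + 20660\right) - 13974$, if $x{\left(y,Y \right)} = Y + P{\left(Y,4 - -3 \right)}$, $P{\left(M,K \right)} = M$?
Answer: $6804$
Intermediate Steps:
$x{\left(y,Y \right)} = 2 Y$ ($x{\left(y,Y \right)} = Y + Y = 2 Y$)
$\left(x{\left(160,59 \right)} + 20660\right) - 13974 = \left(2 \cdot 59 + 20660\right) - 13974 = \left(118 + 20660\right) - 13974 = 20778 - 13974 = 6804$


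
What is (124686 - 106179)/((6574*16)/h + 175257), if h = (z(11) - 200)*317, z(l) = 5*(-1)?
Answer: 1202677395/11388970961 ≈ 0.10560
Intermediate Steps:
z(l) = -5
h = -64985 (h = (-5 - 200)*317 = -205*317 = -64985)
(124686 - 106179)/((6574*16)/h + 175257) = (124686 - 106179)/((6574*16)/(-64985) + 175257) = 18507/(105184*(-1/64985) + 175257) = 18507/(-105184/64985 + 175257) = 18507/(11388970961/64985) = 18507*(64985/11388970961) = 1202677395/11388970961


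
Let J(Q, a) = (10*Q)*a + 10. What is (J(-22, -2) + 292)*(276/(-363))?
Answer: -68264/121 ≈ -564.17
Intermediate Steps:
J(Q, a) = 10 + 10*Q*a (J(Q, a) = 10*Q*a + 10 = 10 + 10*Q*a)
(J(-22, -2) + 292)*(276/(-363)) = ((10 + 10*(-22)*(-2)) + 292)*(276/(-363)) = ((10 + 440) + 292)*(276*(-1/363)) = (450 + 292)*(-92/121) = 742*(-92/121) = -68264/121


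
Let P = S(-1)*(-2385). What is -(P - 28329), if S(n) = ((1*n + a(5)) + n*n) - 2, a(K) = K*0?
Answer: 23559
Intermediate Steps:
a(K) = 0
S(n) = -2 + n + n² (S(n) = ((1*n + 0) + n*n) - 2 = ((n + 0) + n²) - 2 = (n + n²) - 2 = -2 + n + n²)
P = 4770 (P = (-2 - 1 + (-1)²)*(-2385) = (-2 - 1 + 1)*(-2385) = -2*(-2385) = 4770)
-(P - 28329) = -(4770 - 28329) = -1*(-23559) = 23559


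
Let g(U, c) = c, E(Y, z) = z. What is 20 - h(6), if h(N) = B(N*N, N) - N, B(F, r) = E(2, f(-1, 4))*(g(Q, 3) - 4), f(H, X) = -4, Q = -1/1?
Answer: 22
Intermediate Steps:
Q = -1 (Q = -1*1 = -1)
B(F, r) = 4 (B(F, r) = -4*(3 - 4) = -4*(-1) = 4)
h(N) = 4 - N
20 - h(6) = 20 - (4 - 1*6) = 20 - (4 - 6) = 20 - 1*(-2) = 20 + 2 = 22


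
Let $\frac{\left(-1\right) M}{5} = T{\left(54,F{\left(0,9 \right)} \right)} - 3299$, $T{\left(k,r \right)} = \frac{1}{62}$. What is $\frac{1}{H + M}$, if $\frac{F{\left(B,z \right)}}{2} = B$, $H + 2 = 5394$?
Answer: $\frac{62}{1356989} \approx 4.5689 \cdot 10^{-5}$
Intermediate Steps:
$H = 5392$ ($H = -2 + 5394 = 5392$)
$F{\left(B,z \right)} = 2 B$
$T{\left(k,r \right)} = \frac{1}{62}$
$M = \frac{1022685}{62}$ ($M = - 5 \left(\frac{1}{62} - 3299\right) = \left(-5\right) \left(- \frac{204537}{62}\right) = \frac{1022685}{62} \approx 16495.0$)
$\frac{1}{H + M} = \frac{1}{5392 + \frac{1022685}{62}} = \frac{1}{\frac{1356989}{62}} = \frac{62}{1356989}$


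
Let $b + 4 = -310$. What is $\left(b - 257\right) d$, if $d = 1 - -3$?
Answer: $-2284$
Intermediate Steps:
$b = -314$ ($b = -4 - 310 = -314$)
$d = 4$ ($d = 1 + 3 = 4$)
$\left(b - 257\right) d = \left(-314 - 257\right) 4 = \left(-571\right) 4 = -2284$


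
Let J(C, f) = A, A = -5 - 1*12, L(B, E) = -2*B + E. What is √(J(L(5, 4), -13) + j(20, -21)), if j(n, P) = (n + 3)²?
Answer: 16*√2 ≈ 22.627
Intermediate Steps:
L(B, E) = E - 2*B
A = -17 (A = -5 - 12 = -17)
J(C, f) = -17
j(n, P) = (3 + n)²
√(J(L(5, 4), -13) + j(20, -21)) = √(-17 + (3 + 20)²) = √(-17 + 23²) = √(-17 + 529) = √512 = 16*√2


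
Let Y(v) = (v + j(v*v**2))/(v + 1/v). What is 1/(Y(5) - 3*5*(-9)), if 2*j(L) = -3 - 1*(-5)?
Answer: 13/1770 ≈ 0.0073446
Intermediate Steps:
j(L) = 1 (j(L) = (-3 - 1*(-5))/2 = (-3 + 5)/2 = (1/2)*2 = 1)
Y(v) = (1 + v)/(v + 1/v) (Y(v) = (v + 1)/(v + 1/v) = (1 + v)/(v + 1/v))
1/(Y(5) - 3*5*(-9)) = 1/(5*(1 + 5)/(1 + 5**2) - 3*5*(-9)) = 1/(5*6/(1 + 25) - 15*(-9)) = 1/(5*6/26 + 135) = 1/(5*(1/26)*6 + 135) = 1/(15/13 + 135) = 1/(1770/13) = 13/1770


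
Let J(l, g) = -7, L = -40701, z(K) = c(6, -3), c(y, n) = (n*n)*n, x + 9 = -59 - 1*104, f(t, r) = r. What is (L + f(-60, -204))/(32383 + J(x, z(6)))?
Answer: -13635/10792 ≈ -1.2634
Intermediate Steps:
x = -172 (x = -9 + (-59 - 1*104) = -9 + (-59 - 104) = -9 - 163 = -172)
c(y, n) = n**3 (c(y, n) = n**2*n = n**3)
z(K) = -27 (z(K) = (-3)**3 = -27)
(L + f(-60, -204))/(32383 + J(x, z(6))) = (-40701 - 204)/(32383 - 7) = -40905/32376 = -40905*1/32376 = -13635/10792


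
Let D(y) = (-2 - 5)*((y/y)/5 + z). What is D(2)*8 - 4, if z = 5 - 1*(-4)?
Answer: -2596/5 ≈ -519.20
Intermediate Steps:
z = 9 (z = 5 + 4 = 9)
D(y) = -322/5 (D(y) = (-2 - 5)*((y/y)/5 + 9) = -7*(1*(1/5) + 9) = -7*(1/5 + 9) = -7*46/5 = -322/5)
D(2)*8 - 4 = -322/5*8 - 4 = -2576/5 - 4 = -2596/5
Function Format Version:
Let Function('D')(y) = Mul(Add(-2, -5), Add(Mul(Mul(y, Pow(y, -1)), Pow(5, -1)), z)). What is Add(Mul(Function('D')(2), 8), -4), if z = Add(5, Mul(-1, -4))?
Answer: Rational(-2596, 5) ≈ -519.20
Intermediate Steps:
z = 9 (z = Add(5, 4) = 9)
Function('D')(y) = Rational(-322, 5) (Function('D')(y) = Mul(Add(-2, -5), Add(Mul(Mul(y, Pow(y, -1)), Pow(5, -1)), 9)) = Mul(-7, Add(Mul(1, Rational(1, 5)), 9)) = Mul(-7, Add(Rational(1, 5), 9)) = Mul(-7, Rational(46, 5)) = Rational(-322, 5))
Add(Mul(Function('D')(2), 8), -4) = Add(Mul(Rational(-322, 5), 8), -4) = Add(Rational(-2576, 5), -4) = Rational(-2596, 5)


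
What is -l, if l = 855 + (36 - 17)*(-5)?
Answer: -760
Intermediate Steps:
l = 760 (l = 855 + 19*(-5) = 855 - 95 = 760)
-l = -1*760 = -760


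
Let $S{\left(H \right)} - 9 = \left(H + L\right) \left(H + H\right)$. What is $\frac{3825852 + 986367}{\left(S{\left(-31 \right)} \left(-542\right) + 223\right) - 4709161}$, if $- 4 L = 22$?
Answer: $- \frac{4812219}{5940362} \approx -0.81009$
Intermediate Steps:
$L = - \frac{11}{2}$ ($L = \left(- \frac{1}{4}\right) 22 = - \frac{11}{2} \approx -5.5$)
$S{\left(H \right)} = 9 + 2 H \left(- \frac{11}{2} + H\right)$ ($S{\left(H \right)} = 9 + \left(H - \frac{11}{2}\right) \left(H + H\right) = 9 + \left(- \frac{11}{2} + H\right) 2 H = 9 + 2 H \left(- \frac{11}{2} + H\right)$)
$\frac{3825852 + 986367}{\left(S{\left(-31 \right)} \left(-542\right) + 223\right) - 4709161} = \frac{3825852 + 986367}{\left(\left(9 - -341 + 2 \left(-31\right)^{2}\right) \left(-542\right) + 223\right) - 4709161} = \frac{4812219}{\left(\left(9 + 341 + 2 \cdot 961\right) \left(-542\right) + 223\right) - 4709161} = \frac{4812219}{\left(\left(9 + 341 + 1922\right) \left(-542\right) + 223\right) - 4709161} = \frac{4812219}{\left(2272 \left(-542\right) + 223\right) - 4709161} = \frac{4812219}{\left(-1231424 + 223\right) - 4709161} = \frac{4812219}{-1231201 - 4709161} = \frac{4812219}{-5940362} = 4812219 \left(- \frac{1}{5940362}\right) = - \frac{4812219}{5940362}$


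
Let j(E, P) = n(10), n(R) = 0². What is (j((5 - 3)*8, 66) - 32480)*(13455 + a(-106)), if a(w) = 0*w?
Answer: -437018400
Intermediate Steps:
a(w) = 0
n(R) = 0
j(E, P) = 0
(j((5 - 3)*8, 66) - 32480)*(13455 + a(-106)) = (0 - 32480)*(13455 + 0) = -32480*13455 = -437018400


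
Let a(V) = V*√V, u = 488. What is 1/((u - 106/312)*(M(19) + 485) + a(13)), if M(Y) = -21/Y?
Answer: 518280260550/122301817891076797 - 28552212*√13/122301817891076797 ≈ 4.2369e-6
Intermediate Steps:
a(V) = V^(3/2)
1/((u - 106/312)*(M(19) + 485) + a(13)) = 1/((488 - 106/312)*(-21/19 + 485) + 13^(3/2)) = 1/((488 - 106*1/312)*(-21*1/19 + 485) + 13*√13) = 1/((488 - 53/156)*(-21/19 + 485) + 13*√13) = 1/((76075/156)*(9194/19) + 13*√13) = 1/(349716775/1482 + 13*√13)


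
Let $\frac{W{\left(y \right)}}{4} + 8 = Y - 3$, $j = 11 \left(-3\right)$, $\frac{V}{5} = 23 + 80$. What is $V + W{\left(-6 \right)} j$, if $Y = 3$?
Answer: $1571$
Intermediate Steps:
$V = 515$ ($V = 5 \left(23 + 80\right) = 5 \cdot 103 = 515$)
$j = -33$
$W{\left(y \right)} = -32$ ($W{\left(y \right)} = -32 + 4 \left(3 - 3\right) = -32 + 4 \cdot 0 = -32 + 0 = -32$)
$V + W{\left(-6 \right)} j = 515 - -1056 = 515 + 1056 = 1571$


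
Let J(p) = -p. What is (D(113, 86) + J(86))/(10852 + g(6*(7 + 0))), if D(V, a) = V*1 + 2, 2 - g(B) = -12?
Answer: 29/10866 ≈ 0.0026689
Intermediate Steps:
g(B) = 14 (g(B) = 2 - 1*(-12) = 2 + 12 = 14)
D(V, a) = 2 + V (D(V, a) = V + 2 = 2 + V)
(D(113, 86) + J(86))/(10852 + g(6*(7 + 0))) = ((2 + 113) - 1*86)/(10852 + 14) = (115 - 86)/10866 = 29*(1/10866) = 29/10866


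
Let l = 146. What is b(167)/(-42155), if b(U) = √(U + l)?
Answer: -√313/42155 ≈ -0.00041968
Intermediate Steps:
b(U) = √(146 + U) (b(U) = √(U + 146) = √(146 + U))
b(167)/(-42155) = √(146 + 167)/(-42155) = √313*(-1/42155) = -√313/42155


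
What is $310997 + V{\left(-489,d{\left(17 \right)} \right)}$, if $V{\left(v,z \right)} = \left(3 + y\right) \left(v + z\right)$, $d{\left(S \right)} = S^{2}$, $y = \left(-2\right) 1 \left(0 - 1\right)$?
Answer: $309997$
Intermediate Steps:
$y = 2$ ($y = \left(-2\right) \left(-1\right) = 2$)
$V{\left(v,z \right)} = 5 v + 5 z$ ($V{\left(v,z \right)} = \left(3 + 2\right) \left(v + z\right) = 5 \left(v + z\right) = 5 v + 5 z$)
$310997 + V{\left(-489,d{\left(17 \right)} \right)} = 310997 + \left(5 \left(-489\right) + 5 \cdot 17^{2}\right) = 310997 + \left(-2445 + 5 \cdot 289\right) = 310997 + \left(-2445 + 1445\right) = 310997 - 1000 = 309997$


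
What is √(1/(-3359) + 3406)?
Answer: √38429489327/3359 ≈ 58.361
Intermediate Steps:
√(1/(-3359) + 3406) = √(-1/3359 + 3406) = √(11440753/3359) = √38429489327/3359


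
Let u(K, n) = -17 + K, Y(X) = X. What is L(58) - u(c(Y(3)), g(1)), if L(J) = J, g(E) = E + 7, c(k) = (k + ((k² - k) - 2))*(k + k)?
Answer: 33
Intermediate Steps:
c(k) = 2*k*(-2 + k²) (c(k) = (k + (-2 + k² - k))*(2*k) = (-2 + k²)*(2*k) = 2*k*(-2 + k²))
g(E) = 7 + E
L(58) - u(c(Y(3)), g(1)) = 58 - (-17 + 2*3*(-2 + 3²)) = 58 - (-17 + 2*3*(-2 + 9)) = 58 - (-17 + 2*3*7) = 58 - (-17 + 42) = 58 - 1*25 = 58 - 25 = 33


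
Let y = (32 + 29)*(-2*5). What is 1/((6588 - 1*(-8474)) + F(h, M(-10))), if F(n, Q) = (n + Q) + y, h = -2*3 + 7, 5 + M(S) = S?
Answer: 1/14438 ≈ 6.9262e-5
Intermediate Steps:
M(S) = -5 + S
y = -610 (y = 61*(-10) = -610)
h = 1 (h = -6 + 7 = 1)
F(n, Q) = -610 + Q + n (F(n, Q) = (n + Q) - 610 = (Q + n) - 610 = -610 + Q + n)
1/((6588 - 1*(-8474)) + F(h, M(-10))) = 1/((6588 - 1*(-8474)) + (-610 + (-5 - 10) + 1)) = 1/((6588 + 8474) + (-610 - 15 + 1)) = 1/(15062 - 624) = 1/14438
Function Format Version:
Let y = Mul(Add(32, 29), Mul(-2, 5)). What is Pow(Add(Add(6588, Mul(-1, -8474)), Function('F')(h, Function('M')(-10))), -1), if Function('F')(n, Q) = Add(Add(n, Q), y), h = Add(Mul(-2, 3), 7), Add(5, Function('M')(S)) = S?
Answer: Rational(1, 14438) ≈ 6.9262e-5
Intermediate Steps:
Function('M')(S) = Add(-5, S)
y = -610 (y = Mul(61, -10) = -610)
h = 1 (h = Add(-6, 7) = 1)
Function('F')(n, Q) = Add(-610, Q, n) (Function('F')(n, Q) = Add(Add(n, Q), -610) = Add(Add(Q, n), -610) = Add(-610, Q, n))
Pow(Add(Add(6588, Mul(-1, -8474)), Function('F')(h, Function('M')(-10))), -1) = Pow(Add(Add(6588, Mul(-1, -8474)), Add(-610, Add(-5, -10), 1)), -1) = Pow(Add(Add(6588, 8474), Add(-610, -15, 1)), -1) = Pow(Add(15062, -624), -1) = Pow(14438, -1) = Rational(1, 14438)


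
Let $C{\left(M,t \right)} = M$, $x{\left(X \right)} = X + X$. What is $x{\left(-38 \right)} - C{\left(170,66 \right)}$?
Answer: $-246$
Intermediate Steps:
$x{\left(X \right)} = 2 X$
$x{\left(-38 \right)} - C{\left(170,66 \right)} = 2 \left(-38\right) - 170 = -76 - 170 = -246$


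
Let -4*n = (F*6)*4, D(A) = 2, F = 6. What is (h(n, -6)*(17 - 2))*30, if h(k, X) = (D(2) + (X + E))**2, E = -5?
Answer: 36450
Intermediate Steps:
n = -36 (n = -6*6*4/4 = -9*4 = -1/4*144 = -36)
h(k, X) = (-3 + X)**2 (h(k, X) = (2 + (X - 5))**2 = (2 + (-5 + X))**2 = (-3 + X)**2)
(h(n, -6)*(17 - 2))*30 = ((-3 - 6)**2*(17 - 2))*30 = ((-9)**2*15)*30 = (81*15)*30 = 1215*30 = 36450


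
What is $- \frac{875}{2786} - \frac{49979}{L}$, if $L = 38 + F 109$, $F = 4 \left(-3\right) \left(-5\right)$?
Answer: $- \frac{225151}{28457} \approx -7.912$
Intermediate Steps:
$F = 60$ ($F = \left(-12\right) \left(-5\right) = 60$)
$L = 6578$ ($L = 38 + 60 \cdot 109 = 38 + 6540 = 6578$)
$- \frac{875}{2786} - \frac{49979}{L} = - \frac{875}{2786} - \frac{49979}{6578} = \left(-875\right) \frac{1}{2786} - \frac{2173}{286} = - \frac{125}{398} - \frac{2173}{286} = - \frac{225151}{28457}$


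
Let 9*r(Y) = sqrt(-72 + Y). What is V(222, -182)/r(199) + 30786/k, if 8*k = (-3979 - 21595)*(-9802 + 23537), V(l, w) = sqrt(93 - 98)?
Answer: -123144/175629445 + 9*I*sqrt(635)/127 ≈ -0.00070116 + 1.7858*I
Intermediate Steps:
r(Y) = sqrt(-72 + Y)/9
V(l, w) = I*sqrt(5) (V(l, w) = sqrt(-5) = I*sqrt(5))
k = -175629445/4 (k = ((-3979 - 21595)*(-9802 + 23537))/8 = (-25574*13735)/8 = (1/8)*(-351258890) = -175629445/4 ≈ -4.3907e+7)
V(222, -182)/r(199) + 30786/k = (I*sqrt(5))/((sqrt(-72 + 199)/9)) + 30786/(-175629445/4) = (I*sqrt(5))/((sqrt(127)/9)) + 30786*(-4/175629445) = (I*sqrt(5))*(9*sqrt(127)/127) - 123144/175629445 = 9*I*sqrt(635)/127 - 123144/175629445 = -123144/175629445 + 9*I*sqrt(635)/127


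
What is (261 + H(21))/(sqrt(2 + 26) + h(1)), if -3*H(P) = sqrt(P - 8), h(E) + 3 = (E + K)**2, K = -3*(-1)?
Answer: 1131/47 - 174*sqrt(7)/47 - 13*sqrt(13)/423 + 2*sqrt(91)/423 ≈ 14.203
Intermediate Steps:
K = 3
h(E) = -3 + (3 + E)**2 (h(E) = -3 + (E + 3)**2 = -3 + (3 + E)**2)
H(P) = -sqrt(-8 + P)/3 (H(P) = -sqrt(P - 8)/3 = -sqrt(-8 + P)/3)
(261 + H(21))/(sqrt(2 + 26) + h(1)) = (261 - sqrt(-8 + 21)/3)/(sqrt(2 + 26) + (-3 + (3 + 1)**2)) = (261 - sqrt(13)/3)/(sqrt(28) + (-3 + 4**2)) = (261 - sqrt(13)/3)/(2*sqrt(7) + (-3 + 16)) = (261 - sqrt(13)/3)/(2*sqrt(7) + 13) = (261 - sqrt(13)/3)/(13 + 2*sqrt(7))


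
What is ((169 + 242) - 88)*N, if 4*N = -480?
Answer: -38760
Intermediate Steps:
N = -120 (N = (¼)*(-480) = -120)
((169 + 242) - 88)*N = ((169 + 242) - 88)*(-120) = (411 - 88)*(-120) = 323*(-120) = -38760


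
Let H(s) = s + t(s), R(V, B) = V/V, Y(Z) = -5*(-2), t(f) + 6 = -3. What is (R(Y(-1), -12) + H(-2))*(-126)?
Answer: 1260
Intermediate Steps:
t(f) = -9 (t(f) = -6 - 3 = -9)
Y(Z) = 10
R(V, B) = 1
H(s) = -9 + s (H(s) = s - 9 = -9 + s)
(R(Y(-1), -12) + H(-2))*(-126) = (1 + (-9 - 2))*(-126) = (1 - 11)*(-126) = -10*(-126) = 1260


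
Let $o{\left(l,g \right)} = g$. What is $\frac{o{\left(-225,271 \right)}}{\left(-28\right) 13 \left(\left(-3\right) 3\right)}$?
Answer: $\frac{271}{3276} \approx 0.082723$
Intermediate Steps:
$\frac{o{\left(-225,271 \right)}}{\left(-28\right) 13 \left(\left(-3\right) 3\right)} = \frac{271}{\left(-28\right) 13 \left(\left(-3\right) 3\right)} = \frac{271}{\left(-364\right) \left(-9\right)} = \frac{271}{3276}$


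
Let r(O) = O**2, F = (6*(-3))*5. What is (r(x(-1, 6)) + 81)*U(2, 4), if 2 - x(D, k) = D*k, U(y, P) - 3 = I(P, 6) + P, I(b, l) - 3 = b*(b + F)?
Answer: -48430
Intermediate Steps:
F = -90 (F = -18*5 = -90)
I(b, l) = 3 + b*(-90 + b) (I(b, l) = 3 + b*(b - 90) = 3 + b*(-90 + b))
U(y, P) = 6 + P**2 - 89*P (U(y, P) = 3 + ((3 + P**2 - 90*P) + P) = 3 + (3 + P**2 - 89*P) = 6 + P**2 - 89*P)
x(D, k) = 2 - D*k
(r(x(-1, 6)) + 81)*U(2, 4) = ((2 - 1*(-1)*6)**2 + 81)*(6 + 4**2 - 89*4) = ((2 + 6)**2 + 81)*(6 + 16 - 356) = (8**2 + 81)*(-334) = (64 + 81)*(-334) = 145*(-334) = -48430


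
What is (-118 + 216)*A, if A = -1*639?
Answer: -62622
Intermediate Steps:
A = -639
(-118 + 216)*A = (-118 + 216)*(-639) = 98*(-639) = -62622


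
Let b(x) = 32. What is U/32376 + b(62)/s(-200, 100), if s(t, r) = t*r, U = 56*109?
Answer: 472828/2529375 ≈ 0.18693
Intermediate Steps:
U = 6104
s(t, r) = r*t
U/32376 + b(62)/s(-200, 100) = 6104/32376 + 32/((100*(-200))) = 6104*(1/32376) + 32/(-20000) = 763/4047 + 32*(-1/20000) = 763/4047 - 1/625 = 472828/2529375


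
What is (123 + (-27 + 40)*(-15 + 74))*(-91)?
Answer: -80990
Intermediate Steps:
(123 + (-27 + 40)*(-15 + 74))*(-91) = (123 + 13*59)*(-91) = (123 + 767)*(-91) = 890*(-91) = -80990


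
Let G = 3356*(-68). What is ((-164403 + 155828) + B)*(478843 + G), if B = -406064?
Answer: -103923045765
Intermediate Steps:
G = -228208
((-164403 + 155828) + B)*(478843 + G) = ((-164403 + 155828) - 406064)*(478843 - 228208) = (-8575 - 406064)*250635 = -414639*250635 = -103923045765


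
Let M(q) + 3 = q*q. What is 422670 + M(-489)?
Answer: 661788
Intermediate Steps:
M(q) = -3 + q**2 (M(q) = -3 + q*q = -3 + q**2)
422670 + M(-489) = 422670 + (-3 + (-489)**2) = 422670 + (-3 + 239121) = 422670 + 239118 = 661788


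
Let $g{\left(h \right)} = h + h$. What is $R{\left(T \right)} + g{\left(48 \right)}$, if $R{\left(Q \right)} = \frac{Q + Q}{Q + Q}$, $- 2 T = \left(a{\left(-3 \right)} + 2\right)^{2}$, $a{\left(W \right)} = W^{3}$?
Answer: $97$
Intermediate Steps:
$g{\left(h \right)} = 2 h$
$T = - \frac{625}{2}$ ($T = - \frac{\left(\left(-3\right)^{3} + 2\right)^{2}}{2} = - \frac{\left(-27 + 2\right)^{2}}{2} = - \frac{\left(-25\right)^{2}}{2} = \left(- \frac{1}{2}\right) 625 = - \frac{625}{2} \approx -312.5$)
$R{\left(Q \right)} = 1$ ($R{\left(Q \right)} = \frac{2 Q}{2 Q} = 2 Q \frac{1}{2 Q} = 1$)
$R{\left(T \right)} + g{\left(48 \right)} = 1 + 2 \cdot 48 = 1 + 96 = 97$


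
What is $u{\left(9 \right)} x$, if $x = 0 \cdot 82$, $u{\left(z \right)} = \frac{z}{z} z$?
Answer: $0$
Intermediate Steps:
$u{\left(z \right)} = z$ ($u{\left(z \right)} = 1 z = z$)
$x = 0$
$u{\left(9 \right)} x = 9 \cdot 0 = 0$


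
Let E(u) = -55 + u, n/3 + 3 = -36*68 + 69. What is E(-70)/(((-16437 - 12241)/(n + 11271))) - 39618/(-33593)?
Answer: 18457555629/963380054 ≈ 19.159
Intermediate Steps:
n = -7146 (n = -9 + 3*(-36*68 + 69) = -9 + 3*(-2448 + 69) = -9 + 3*(-2379) = -9 - 7137 = -7146)
E(-70)/(((-16437 - 12241)/(n + 11271))) - 39618/(-33593) = (-55 - 70)/(((-16437 - 12241)/(-7146 + 11271))) - 39618/(-33593) = -125/((-28678/4125)) - 39618*(-1/33593) = -125/((-28678*1/4125)) + 39618/33593 = -125/(-28678/4125) + 39618/33593 = -125*(-4125/28678) + 39618/33593 = 515625/28678 + 39618/33593 = 18457555629/963380054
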